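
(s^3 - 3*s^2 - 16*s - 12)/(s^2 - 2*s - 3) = (s^2 - 4*s - 12)/(s - 3)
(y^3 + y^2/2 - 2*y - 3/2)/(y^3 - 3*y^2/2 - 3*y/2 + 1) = (2*y^2 - y - 3)/(2*y^2 - 5*y + 2)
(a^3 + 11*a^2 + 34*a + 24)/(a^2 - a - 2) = (a^2 + 10*a + 24)/(a - 2)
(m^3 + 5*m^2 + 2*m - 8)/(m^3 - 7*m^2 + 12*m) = (m^3 + 5*m^2 + 2*m - 8)/(m*(m^2 - 7*m + 12))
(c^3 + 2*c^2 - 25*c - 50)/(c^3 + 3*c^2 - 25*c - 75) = (c + 2)/(c + 3)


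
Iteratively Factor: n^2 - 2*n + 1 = (n - 1)*(n - 1)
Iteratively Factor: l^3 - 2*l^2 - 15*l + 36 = (l - 3)*(l^2 + l - 12) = (l - 3)^2*(l + 4)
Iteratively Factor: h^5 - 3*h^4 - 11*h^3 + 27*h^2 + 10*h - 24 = (h - 1)*(h^4 - 2*h^3 - 13*h^2 + 14*h + 24) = (h - 1)*(h + 3)*(h^3 - 5*h^2 + 2*h + 8) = (h - 4)*(h - 1)*(h + 3)*(h^2 - h - 2) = (h - 4)*(h - 2)*(h - 1)*(h + 3)*(h + 1)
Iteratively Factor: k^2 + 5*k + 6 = (k + 3)*(k + 2)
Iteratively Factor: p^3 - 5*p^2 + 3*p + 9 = (p + 1)*(p^2 - 6*p + 9) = (p - 3)*(p + 1)*(p - 3)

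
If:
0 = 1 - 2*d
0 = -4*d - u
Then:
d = 1/2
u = -2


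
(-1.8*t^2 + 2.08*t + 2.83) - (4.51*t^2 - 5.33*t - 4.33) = -6.31*t^2 + 7.41*t + 7.16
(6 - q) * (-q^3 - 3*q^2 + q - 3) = q^4 - 3*q^3 - 19*q^2 + 9*q - 18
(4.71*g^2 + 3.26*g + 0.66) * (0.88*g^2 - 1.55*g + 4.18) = 4.1448*g^4 - 4.4317*g^3 + 15.2156*g^2 + 12.6038*g + 2.7588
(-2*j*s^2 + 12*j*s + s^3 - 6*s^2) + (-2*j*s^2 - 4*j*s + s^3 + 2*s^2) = -4*j*s^2 + 8*j*s + 2*s^3 - 4*s^2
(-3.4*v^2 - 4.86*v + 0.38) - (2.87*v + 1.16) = -3.4*v^2 - 7.73*v - 0.78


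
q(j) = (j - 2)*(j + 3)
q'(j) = 2*j + 1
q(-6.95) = 35.35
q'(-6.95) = -12.90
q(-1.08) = -5.91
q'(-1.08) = -1.16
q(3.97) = 13.73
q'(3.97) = 8.94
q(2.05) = 0.25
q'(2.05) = 5.10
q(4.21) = 15.93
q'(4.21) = 9.42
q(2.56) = 3.11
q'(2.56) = 6.12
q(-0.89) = -6.10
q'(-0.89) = -0.78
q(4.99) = 23.89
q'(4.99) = 10.98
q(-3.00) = 0.00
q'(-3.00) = -5.00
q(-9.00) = 66.00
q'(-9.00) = -17.00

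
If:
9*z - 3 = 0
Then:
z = 1/3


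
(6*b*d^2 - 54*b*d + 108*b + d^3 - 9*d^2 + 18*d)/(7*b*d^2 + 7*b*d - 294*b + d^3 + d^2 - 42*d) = (6*b*d - 18*b + d^2 - 3*d)/(7*b*d + 49*b + d^2 + 7*d)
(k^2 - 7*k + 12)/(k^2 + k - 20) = (k - 3)/(k + 5)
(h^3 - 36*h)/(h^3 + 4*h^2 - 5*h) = (h^2 - 36)/(h^2 + 4*h - 5)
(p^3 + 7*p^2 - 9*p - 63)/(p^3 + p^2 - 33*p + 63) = (p + 3)/(p - 3)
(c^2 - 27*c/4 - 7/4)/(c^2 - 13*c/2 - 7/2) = (4*c + 1)/(2*(2*c + 1))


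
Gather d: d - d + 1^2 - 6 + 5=0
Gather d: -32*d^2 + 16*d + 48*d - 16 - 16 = -32*d^2 + 64*d - 32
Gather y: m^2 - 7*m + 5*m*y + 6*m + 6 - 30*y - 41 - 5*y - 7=m^2 - m + y*(5*m - 35) - 42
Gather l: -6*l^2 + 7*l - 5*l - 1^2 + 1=-6*l^2 + 2*l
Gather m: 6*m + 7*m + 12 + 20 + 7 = 13*m + 39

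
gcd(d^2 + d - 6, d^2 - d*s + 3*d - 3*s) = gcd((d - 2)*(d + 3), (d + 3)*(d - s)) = d + 3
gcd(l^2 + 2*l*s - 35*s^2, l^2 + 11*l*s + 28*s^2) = l + 7*s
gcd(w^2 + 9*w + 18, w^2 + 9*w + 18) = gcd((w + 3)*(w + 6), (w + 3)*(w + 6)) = w^2 + 9*w + 18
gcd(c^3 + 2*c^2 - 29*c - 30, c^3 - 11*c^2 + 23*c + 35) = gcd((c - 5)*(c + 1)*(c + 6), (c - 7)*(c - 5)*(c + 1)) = c^2 - 4*c - 5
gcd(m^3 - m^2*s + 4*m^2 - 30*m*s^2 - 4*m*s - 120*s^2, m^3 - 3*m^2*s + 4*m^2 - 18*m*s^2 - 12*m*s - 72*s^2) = -m^2 + 6*m*s - 4*m + 24*s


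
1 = 1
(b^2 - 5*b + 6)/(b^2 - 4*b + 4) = (b - 3)/(b - 2)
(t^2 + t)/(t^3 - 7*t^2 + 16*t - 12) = t*(t + 1)/(t^3 - 7*t^2 + 16*t - 12)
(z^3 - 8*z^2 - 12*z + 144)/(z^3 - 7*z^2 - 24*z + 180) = (z + 4)/(z + 5)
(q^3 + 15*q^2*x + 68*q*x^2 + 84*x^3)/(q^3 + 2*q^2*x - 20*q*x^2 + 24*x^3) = (q^2 + 9*q*x + 14*x^2)/(q^2 - 4*q*x + 4*x^2)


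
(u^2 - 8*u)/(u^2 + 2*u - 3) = u*(u - 8)/(u^2 + 2*u - 3)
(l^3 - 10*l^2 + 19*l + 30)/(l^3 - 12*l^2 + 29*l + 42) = (l - 5)/(l - 7)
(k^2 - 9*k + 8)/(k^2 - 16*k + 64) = (k - 1)/(k - 8)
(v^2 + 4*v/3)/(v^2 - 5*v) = (v + 4/3)/(v - 5)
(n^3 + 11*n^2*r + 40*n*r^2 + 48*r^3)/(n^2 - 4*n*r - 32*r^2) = (-n^2 - 7*n*r - 12*r^2)/(-n + 8*r)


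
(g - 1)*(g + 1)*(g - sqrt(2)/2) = g^3 - sqrt(2)*g^2/2 - g + sqrt(2)/2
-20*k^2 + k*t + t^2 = (-4*k + t)*(5*k + t)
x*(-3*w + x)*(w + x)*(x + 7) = -3*w^2*x^2 - 21*w^2*x - 2*w*x^3 - 14*w*x^2 + x^4 + 7*x^3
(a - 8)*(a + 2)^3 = a^4 - 2*a^3 - 36*a^2 - 88*a - 64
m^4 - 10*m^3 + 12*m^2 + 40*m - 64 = (m - 8)*(m - 2)^2*(m + 2)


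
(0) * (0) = 0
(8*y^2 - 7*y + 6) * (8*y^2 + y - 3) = 64*y^4 - 48*y^3 + 17*y^2 + 27*y - 18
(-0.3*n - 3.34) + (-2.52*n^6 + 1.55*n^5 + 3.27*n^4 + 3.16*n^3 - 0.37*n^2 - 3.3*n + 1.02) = -2.52*n^6 + 1.55*n^5 + 3.27*n^4 + 3.16*n^3 - 0.37*n^2 - 3.6*n - 2.32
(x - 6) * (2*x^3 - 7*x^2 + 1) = 2*x^4 - 19*x^3 + 42*x^2 + x - 6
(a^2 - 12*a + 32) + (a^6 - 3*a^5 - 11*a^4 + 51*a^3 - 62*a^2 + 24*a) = a^6 - 3*a^5 - 11*a^4 + 51*a^3 - 61*a^2 + 12*a + 32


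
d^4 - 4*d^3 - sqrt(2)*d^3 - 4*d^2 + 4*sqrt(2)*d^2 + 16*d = d*(d - 4)*(d - 2*sqrt(2))*(d + sqrt(2))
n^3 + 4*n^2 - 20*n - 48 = (n - 4)*(n + 2)*(n + 6)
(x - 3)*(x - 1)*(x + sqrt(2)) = x^3 - 4*x^2 + sqrt(2)*x^2 - 4*sqrt(2)*x + 3*x + 3*sqrt(2)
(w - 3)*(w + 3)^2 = w^3 + 3*w^2 - 9*w - 27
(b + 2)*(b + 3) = b^2 + 5*b + 6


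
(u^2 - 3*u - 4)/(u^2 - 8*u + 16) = (u + 1)/(u - 4)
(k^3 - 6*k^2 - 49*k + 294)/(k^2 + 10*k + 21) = (k^2 - 13*k + 42)/(k + 3)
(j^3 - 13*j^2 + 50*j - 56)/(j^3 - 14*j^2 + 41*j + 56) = (j^2 - 6*j + 8)/(j^2 - 7*j - 8)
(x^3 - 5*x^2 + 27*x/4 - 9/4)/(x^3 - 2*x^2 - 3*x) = (x^2 - 2*x + 3/4)/(x*(x + 1))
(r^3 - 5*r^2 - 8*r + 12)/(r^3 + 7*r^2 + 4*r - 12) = (r - 6)/(r + 6)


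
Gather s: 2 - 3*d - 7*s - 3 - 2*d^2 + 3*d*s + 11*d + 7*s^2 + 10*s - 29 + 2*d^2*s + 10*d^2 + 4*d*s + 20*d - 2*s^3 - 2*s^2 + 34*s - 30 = 8*d^2 + 28*d - 2*s^3 + 5*s^2 + s*(2*d^2 + 7*d + 37) - 60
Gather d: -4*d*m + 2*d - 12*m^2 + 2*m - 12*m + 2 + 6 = d*(2 - 4*m) - 12*m^2 - 10*m + 8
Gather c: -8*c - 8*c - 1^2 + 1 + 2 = 2 - 16*c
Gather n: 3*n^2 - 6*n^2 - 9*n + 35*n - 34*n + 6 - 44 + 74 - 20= -3*n^2 - 8*n + 16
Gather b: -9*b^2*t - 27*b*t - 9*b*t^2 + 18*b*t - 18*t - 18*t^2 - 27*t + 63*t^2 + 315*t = -9*b^2*t + b*(-9*t^2 - 9*t) + 45*t^2 + 270*t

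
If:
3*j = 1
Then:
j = 1/3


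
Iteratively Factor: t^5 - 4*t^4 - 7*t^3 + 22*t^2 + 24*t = (t - 3)*(t^4 - t^3 - 10*t^2 - 8*t) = (t - 3)*(t + 2)*(t^3 - 3*t^2 - 4*t) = t*(t - 3)*(t + 2)*(t^2 - 3*t - 4) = t*(t - 4)*(t - 3)*(t + 2)*(t + 1)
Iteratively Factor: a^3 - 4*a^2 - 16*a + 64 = (a - 4)*(a^2 - 16) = (a - 4)^2*(a + 4)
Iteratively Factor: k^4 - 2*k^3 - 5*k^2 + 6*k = (k)*(k^3 - 2*k^2 - 5*k + 6) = k*(k + 2)*(k^2 - 4*k + 3) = k*(k - 1)*(k + 2)*(k - 3)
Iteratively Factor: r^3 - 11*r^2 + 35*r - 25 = (r - 5)*(r^2 - 6*r + 5) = (r - 5)^2*(r - 1)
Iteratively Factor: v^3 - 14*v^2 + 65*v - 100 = (v - 4)*(v^2 - 10*v + 25) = (v - 5)*(v - 4)*(v - 5)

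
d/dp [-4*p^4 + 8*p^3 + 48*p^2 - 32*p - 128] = -16*p^3 + 24*p^2 + 96*p - 32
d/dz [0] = 0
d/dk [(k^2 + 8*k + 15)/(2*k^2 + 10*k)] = -3/(2*k^2)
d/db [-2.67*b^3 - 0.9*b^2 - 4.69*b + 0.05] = -8.01*b^2 - 1.8*b - 4.69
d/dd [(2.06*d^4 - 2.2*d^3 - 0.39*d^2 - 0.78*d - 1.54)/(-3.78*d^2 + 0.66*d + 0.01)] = (-15.5736*d^5 + 12.3948*d^4 - 2.8216*d^3 - 3.2718*d^2 - 11.6502*d + 1.0086)/(14.2884*d^4 - 4.9896*d^3 + 0.36*d^2 + 0.0132*d + 0.0001)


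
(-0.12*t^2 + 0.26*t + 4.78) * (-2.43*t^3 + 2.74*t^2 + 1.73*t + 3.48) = 0.2916*t^5 - 0.9606*t^4 - 11.1106*t^3 + 13.1294*t^2 + 9.1742*t + 16.6344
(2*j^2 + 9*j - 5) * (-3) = -6*j^2 - 27*j + 15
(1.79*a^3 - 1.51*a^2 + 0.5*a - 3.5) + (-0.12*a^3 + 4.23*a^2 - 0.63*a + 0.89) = 1.67*a^3 + 2.72*a^2 - 0.13*a - 2.61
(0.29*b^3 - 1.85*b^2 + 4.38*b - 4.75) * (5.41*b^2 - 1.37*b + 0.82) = 1.5689*b^5 - 10.4058*b^4 + 26.4681*b^3 - 33.2151*b^2 + 10.0991*b - 3.895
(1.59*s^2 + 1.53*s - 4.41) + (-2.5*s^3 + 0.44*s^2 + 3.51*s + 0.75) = -2.5*s^3 + 2.03*s^2 + 5.04*s - 3.66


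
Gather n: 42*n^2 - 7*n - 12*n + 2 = 42*n^2 - 19*n + 2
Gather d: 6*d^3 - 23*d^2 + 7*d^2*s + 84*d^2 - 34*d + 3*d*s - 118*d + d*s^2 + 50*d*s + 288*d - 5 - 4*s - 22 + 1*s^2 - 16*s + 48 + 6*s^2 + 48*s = 6*d^3 + d^2*(7*s + 61) + d*(s^2 + 53*s + 136) + 7*s^2 + 28*s + 21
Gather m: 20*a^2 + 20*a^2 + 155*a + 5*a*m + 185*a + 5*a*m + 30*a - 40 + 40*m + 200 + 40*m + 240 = 40*a^2 + 370*a + m*(10*a + 80) + 400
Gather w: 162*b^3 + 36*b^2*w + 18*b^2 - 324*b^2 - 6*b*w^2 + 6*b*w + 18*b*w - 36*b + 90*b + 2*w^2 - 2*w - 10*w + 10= 162*b^3 - 306*b^2 + 54*b + w^2*(2 - 6*b) + w*(36*b^2 + 24*b - 12) + 10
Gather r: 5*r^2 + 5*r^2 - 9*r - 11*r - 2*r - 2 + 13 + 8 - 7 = 10*r^2 - 22*r + 12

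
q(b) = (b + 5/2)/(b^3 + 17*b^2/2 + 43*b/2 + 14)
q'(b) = (b + 5/2)*(-3*b^2 - 17*b - 43/2)/(b^3 + 17*b^2/2 + 43*b/2 + 14)^2 + 1/(b^3 + 17*b^2/2 + 43*b/2 + 14)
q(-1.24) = -0.84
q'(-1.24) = -3.50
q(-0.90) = 1.99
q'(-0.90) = -20.01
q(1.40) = 0.06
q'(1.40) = -0.03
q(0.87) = 0.08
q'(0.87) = -0.06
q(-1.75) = -0.25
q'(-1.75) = -0.42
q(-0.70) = 0.65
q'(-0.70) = -2.23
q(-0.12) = 0.21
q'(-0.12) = -0.26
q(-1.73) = -0.26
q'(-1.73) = -0.44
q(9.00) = 0.01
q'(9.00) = 0.00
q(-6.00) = 0.14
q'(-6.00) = 0.11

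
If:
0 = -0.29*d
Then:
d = 0.00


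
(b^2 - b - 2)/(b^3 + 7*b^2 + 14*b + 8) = (b - 2)/(b^2 + 6*b + 8)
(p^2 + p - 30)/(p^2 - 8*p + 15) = (p + 6)/(p - 3)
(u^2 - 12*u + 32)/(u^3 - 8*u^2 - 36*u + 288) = (u - 4)/(u^2 - 36)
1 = 1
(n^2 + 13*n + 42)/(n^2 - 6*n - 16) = (n^2 + 13*n + 42)/(n^2 - 6*n - 16)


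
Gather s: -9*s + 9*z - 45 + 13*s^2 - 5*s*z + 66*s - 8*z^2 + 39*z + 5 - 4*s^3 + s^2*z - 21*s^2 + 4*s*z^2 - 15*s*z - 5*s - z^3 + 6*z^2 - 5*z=-4*s^3 + s^2*(z - 8) + s*(4*z^2 - 20*z + 52) - z^3 - 2*z^2 + 43*z - 40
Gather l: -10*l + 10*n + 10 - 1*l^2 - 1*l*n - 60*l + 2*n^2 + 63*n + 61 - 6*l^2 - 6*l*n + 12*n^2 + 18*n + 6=-7*l^2 + l*(-7*n - 70) + 14*n^2 + 91*n + 77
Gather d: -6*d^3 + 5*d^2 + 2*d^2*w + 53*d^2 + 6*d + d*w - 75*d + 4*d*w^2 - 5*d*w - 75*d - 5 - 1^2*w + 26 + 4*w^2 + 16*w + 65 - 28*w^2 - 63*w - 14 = -6*d^3 + d^2*(2*w + 58) + d*(4*w^2 - 4*w - 144) - 24*w^2 - 48*w + 72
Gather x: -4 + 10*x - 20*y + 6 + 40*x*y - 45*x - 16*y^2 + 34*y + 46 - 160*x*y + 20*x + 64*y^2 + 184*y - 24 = x*(-120*y - 15) + 48*y^2 + 198*y + 24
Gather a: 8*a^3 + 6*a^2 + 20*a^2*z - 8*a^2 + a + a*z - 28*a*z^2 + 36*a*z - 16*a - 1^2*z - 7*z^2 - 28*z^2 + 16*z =8*a^3 + a^2*(20*z - 2) + a*(-28*z^2 + 37*z - 15) - 35*z^2 + 15*z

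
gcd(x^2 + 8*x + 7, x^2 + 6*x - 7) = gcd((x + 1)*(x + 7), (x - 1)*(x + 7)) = x + 7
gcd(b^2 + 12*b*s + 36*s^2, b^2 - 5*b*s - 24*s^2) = 1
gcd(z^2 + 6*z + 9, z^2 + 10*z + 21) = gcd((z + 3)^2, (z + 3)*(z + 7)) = z + 3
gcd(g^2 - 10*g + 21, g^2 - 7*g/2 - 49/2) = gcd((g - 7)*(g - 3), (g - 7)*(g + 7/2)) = g - 7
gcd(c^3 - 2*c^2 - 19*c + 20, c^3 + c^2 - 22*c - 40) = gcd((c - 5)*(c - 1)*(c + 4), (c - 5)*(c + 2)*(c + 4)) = c^2 - c - 20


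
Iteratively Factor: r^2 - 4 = (r + 2)*(r - 2)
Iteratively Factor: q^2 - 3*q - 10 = (q + 2)*(q - 5)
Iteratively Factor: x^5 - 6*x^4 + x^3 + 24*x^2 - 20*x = (x - 5)*(x^4 - x^3 - 4*x^2 + 4*x) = (x - 5)*(x - 2)*(x^3 + x^2 - 2*x) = (x - 5)*(x - 2)*(x + 2)*(x^2 - x) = x*(x - 5)*(x - 2)*(x + 2)*(x - 1)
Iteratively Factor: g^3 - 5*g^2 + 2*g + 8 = (g - 4)*(g^2 - g - 2) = (g - 4)*(g + 1)*(g - 2)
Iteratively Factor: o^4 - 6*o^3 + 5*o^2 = (o - 1)*(o^3 - 5*o^2) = (o - 5)*(o - 1)*(o^2) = o*(o - 5)*(o - 1)*(o)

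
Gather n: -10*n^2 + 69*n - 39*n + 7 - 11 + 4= -10*n^2 + 30*n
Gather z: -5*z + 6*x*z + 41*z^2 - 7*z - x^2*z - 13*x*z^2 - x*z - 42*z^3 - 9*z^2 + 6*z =-42*z^3 + z^2*(32 - 13*x) + z*(-x^2 + 5*x - 6)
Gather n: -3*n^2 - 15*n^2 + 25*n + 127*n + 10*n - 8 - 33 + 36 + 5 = -18*n^2 + 162*n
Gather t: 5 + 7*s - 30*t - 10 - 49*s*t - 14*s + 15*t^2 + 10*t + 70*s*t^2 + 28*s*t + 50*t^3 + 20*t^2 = -7*s + 50*t^3 + t^2*(70*s + 35) + t*(-21*s - 20) - 5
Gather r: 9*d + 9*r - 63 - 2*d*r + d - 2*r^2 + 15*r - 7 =10*d - 2*r^2 + r*(24 - 2*d) - 70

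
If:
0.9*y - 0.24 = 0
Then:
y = 0.27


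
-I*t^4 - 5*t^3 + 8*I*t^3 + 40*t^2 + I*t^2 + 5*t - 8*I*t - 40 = (t - 8)*(t + 1)*(t - 5*I)*(-I*t + I)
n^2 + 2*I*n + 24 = (n - 4*I)*(n + 6*I)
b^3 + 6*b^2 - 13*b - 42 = (b - 3)*(b + 2)*(b + 7)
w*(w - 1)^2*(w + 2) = w^4 - 3*w^2 + 2*w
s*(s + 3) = s^2 + 3*s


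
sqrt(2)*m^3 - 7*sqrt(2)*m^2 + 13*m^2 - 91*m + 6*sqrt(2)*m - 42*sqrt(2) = (m - 7)*(m + 6*sqrt(2))*(sqrt(2)*m + 1)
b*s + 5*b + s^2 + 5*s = (b + s)*(s + 5)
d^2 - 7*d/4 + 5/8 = (d - 5/4)*(d - 1/2)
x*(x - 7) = x^2 - 7*x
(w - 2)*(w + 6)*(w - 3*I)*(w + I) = w^4 + 4*w^3 - 2*I*w^3 - 9*w^2 - 8*I*w^2 + 12*w + 24*I*w - 36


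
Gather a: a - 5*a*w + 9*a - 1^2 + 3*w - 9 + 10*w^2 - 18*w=a*(10 - 5*w) + 10*w^2 - 15*w - 10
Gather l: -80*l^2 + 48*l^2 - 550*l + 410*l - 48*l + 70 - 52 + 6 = -32*l^2 - 188*l + 24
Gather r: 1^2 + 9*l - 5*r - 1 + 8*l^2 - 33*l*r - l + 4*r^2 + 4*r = 8*l^2 + 8*l + 4*r^2 + r*(-33*l - 1)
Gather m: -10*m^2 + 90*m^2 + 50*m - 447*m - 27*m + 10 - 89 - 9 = 80*m^2 - 424*m - 88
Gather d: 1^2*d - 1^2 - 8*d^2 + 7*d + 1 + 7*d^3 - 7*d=7*d^3 - 8*d^2 + d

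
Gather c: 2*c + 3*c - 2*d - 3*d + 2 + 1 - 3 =5*c - 5*d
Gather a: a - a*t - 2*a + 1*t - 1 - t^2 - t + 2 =a*(-t - 1) - t^2 + 1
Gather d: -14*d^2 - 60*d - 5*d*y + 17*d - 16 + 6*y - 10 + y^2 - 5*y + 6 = -14*d^2 + d*(-5*y - 43) + y^2 + y - 20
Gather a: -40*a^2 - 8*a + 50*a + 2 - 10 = -40*a^2 + 42*a - 8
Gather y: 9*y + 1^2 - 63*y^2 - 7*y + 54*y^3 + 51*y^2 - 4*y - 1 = 54*y^3 - 12*y^2 - 2*y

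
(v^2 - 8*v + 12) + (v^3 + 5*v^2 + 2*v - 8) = v^3 + 6*v^2 - 6*v + 4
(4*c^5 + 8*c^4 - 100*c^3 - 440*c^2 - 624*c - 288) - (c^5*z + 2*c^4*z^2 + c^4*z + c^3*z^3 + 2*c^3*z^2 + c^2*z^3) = -c^5*z + 4*c^5 - 2*c^4*z^2 - c^4*z + 8*c^4 - c^3*z^3 - 2*c^3*z^2 - 100*c^3 - c^2*z^3 - 440*c^2 - 624*c - 288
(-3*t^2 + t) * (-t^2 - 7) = 3*t^4 - t^3 + 21*t^2 - 7*t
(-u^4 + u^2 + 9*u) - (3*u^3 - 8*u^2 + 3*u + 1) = -u^4 - 3*u^3 + 9*u^2 + 6*u - 1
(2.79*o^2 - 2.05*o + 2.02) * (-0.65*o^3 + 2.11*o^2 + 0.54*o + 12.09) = -1.8135*o^5 + 7.2194*o^4 - 4.1319*o^3 + 36.8863*o^2 - 23.6937*o + 24.4218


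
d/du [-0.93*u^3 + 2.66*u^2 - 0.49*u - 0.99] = -2.79*u^2 + 5.32*u - 0.49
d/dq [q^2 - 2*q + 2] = 2*q - 2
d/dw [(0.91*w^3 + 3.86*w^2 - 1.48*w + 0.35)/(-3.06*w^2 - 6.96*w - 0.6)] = (-2.7846*w^4 - 12.6672*w^3 - 33.0324*w^2 - 2.49*w + 3.324)/(9.3636*w^4 + 42.5952*w^3 + 52.1136*w^2 + 8.352*w + 0.36)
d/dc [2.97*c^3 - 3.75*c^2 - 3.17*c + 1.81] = 8.91*c^2 - 7.5*c - 3.17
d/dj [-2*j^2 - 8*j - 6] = -4*j - 8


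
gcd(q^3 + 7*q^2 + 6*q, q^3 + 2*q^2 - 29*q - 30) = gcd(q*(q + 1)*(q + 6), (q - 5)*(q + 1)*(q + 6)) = q^2 + 7*q + 6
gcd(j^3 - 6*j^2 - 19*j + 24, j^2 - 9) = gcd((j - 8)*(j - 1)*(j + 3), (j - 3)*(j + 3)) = j + 3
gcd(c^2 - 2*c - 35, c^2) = 1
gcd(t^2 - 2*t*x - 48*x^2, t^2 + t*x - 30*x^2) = t + 6*x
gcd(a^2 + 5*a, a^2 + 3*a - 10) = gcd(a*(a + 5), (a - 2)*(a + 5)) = a + 5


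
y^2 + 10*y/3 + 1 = (y + 1/3)*(y + 3)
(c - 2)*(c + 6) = c^2 + 4*c - 12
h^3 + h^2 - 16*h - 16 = (h - 4)*(h + 1)*(h + 4)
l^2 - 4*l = l*(l - 4)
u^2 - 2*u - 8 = (u - 4)*(u + 2)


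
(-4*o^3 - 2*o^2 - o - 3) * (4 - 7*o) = 28*o^4 - 2*o^3 - o^2 + 17*o - 12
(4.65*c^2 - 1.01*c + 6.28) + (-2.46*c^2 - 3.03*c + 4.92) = 2.19*c^2 - 4.04*c + 11.2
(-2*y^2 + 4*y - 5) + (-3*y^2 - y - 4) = -5*y^2 + 3*y - 9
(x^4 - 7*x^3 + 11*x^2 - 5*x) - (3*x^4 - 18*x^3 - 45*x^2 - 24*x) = -2*x^4 + 11*x^3 + 56*x^2 + 19*x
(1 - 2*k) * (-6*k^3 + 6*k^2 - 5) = 12*k^4 - 18*k^3 + 6*k^2 + 10*k - 5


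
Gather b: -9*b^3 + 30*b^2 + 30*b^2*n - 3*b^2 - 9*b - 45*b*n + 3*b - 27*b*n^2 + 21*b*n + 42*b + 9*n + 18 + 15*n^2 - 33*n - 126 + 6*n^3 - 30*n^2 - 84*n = -9*b^3 + b^2*(30*n + 27) + b*(-27*n^2 - 24*n + 36) + 6*n^3 - 15*n^2 - 108*n - 108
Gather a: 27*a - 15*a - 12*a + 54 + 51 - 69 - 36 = 0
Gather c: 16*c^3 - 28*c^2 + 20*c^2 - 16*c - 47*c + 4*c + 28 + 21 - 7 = 16*c^3 - 8*c^2 - 59*c + 42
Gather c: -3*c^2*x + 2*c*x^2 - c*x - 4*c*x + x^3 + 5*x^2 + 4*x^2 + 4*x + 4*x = -3*c^2*x + c*(2*x^2 - 5*x) + x^3 + 9*x^2 + 8*x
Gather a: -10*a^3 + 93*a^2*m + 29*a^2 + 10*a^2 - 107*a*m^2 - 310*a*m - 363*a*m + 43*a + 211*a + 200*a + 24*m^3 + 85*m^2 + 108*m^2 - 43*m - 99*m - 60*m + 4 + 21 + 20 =-10*a^3 + a^2*(93*m + 39) + a*(-107*m^2 - 673*m + 454) + 24*m^3 + 193*m^2 - 202*m + 45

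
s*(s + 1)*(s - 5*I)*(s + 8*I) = s^4 + s^3 + 3*I*s^3 + 40*s^2 + 3*I*s^2 + 40*s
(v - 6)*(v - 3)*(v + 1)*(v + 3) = v^4 - 5*v^3 - 15*v^2 + 45*v + 54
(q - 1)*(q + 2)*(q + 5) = q^3 + 6*q^2 + 3*q - 10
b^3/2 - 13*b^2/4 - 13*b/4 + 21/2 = (b/2 + 1)*(b - 7)*(b - 3/2)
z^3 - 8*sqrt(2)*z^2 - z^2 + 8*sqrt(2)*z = z*(z - 1)*(z - 8*sqrt(2))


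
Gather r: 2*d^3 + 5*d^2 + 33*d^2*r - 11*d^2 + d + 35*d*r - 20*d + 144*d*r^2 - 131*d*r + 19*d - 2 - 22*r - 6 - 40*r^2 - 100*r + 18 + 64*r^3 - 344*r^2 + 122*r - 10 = 2*d^3 - 6*d^2 + 64*r^3 + r^2*(144*d - 384) + r*(33*d^2 - 96*d)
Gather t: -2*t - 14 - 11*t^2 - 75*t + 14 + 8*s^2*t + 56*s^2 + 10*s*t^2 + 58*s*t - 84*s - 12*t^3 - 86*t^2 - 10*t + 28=56*s^2 - 84*s - 12*t^3 + t^2*(10*s - 97) + t*(8*s^2 + 58*s - 87) + 28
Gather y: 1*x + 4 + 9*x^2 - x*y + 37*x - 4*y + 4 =9*x^2 + 38*x + y*(-x - 4) + 8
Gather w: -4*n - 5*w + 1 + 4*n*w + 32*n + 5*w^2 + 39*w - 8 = 28*n + 5*w^2 + w*(4*n + 34) - 7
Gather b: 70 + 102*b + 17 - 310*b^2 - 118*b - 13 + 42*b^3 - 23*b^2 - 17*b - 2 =42*b^3 - 333*b^2 - 33*b + 72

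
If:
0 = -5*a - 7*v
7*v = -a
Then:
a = 0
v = 0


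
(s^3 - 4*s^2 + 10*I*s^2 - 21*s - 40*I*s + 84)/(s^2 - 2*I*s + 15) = (s^2 + s*(-4 + 7*I) - 28*I)/(s - 5*I)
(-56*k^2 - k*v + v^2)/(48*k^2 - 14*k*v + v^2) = (7*k + v)/(-6*k + v)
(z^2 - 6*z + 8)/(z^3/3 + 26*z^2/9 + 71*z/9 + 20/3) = 9*(z^2 - 6*z + 8)/(3*z^3 + 26*z^2 + 71*z + 60)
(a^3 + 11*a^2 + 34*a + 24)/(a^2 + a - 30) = (a^2 + 5*a + 4)/(a - 5)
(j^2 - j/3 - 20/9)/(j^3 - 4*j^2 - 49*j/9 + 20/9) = (3*j - 5)/(3*j^2 - 16*j + 5)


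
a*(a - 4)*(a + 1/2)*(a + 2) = a^4 - 3*a^3/2 - 9*a^2 - 4*a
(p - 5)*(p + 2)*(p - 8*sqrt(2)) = p^3 - 8*sqrt(2)*p^2 - 3*p^2 - 10*p + 24*sqrt(2)*p + 80*sqrt(2)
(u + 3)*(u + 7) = u^2 + 10*u + 21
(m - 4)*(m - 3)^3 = m^4 - 13*m^3 + 63*m^2 - 135*m + 108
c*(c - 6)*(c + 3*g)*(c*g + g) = c^4*g + 3*c^3*g^2 - 5*c^3*g - 15*c^2*g^2 - 6*c^2*g - 18*c*g^2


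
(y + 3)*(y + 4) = y^2 + 7*y + 12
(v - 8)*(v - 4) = v^2 - 12*v + 32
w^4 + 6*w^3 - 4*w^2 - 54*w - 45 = (w - 3)*(w + 1)*(w + 3)*(w + 5)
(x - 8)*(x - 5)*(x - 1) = x^3 - 14*x^2 + 53*x - 40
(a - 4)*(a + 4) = a^2 - 16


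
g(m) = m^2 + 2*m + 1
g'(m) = 2*m + 2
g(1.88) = 8.29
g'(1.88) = 5.76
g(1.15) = 4.62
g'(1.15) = 4.30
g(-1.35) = 0.12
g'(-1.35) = -0.70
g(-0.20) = 0.64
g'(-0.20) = 1.60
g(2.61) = 13.03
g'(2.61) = 7.22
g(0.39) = 1.93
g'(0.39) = 2.78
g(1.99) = 8.94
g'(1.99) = 5.98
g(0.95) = 3.80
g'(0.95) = 3.90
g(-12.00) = 121.00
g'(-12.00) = -22.00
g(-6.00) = 25.00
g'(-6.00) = -10.00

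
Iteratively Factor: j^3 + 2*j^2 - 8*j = (j)*(j^2 + 2*j - 8) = j*(j - 2)*(j + 4)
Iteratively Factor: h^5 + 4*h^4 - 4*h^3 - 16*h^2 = (h - 2)*(h^4 + 6*h^3 + 8*h^2) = h*(h - 2)*(h^3 + 6*h^2 + 8*h) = h*(h - 2)*(h + 4)*(h^2 + 2*h) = h*(h - 2)*(h + 2)*(h + 4)*(h)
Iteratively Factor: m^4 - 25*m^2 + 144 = (m - 4)*(m^3 + 4*m^2 - 9*m - 36) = (m - 4)*(m - 3)*(m^2 + 7*m + 12) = (m - 4)*(m - 3)*(m + 3)*(m + 4)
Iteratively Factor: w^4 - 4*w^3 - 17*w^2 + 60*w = (w)*(w^3 - 4*w^2 - 17*w + 60) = w*(w - 3)*(w^2 - w - 20) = w*(w - 3)*(w + 4)*(w - 5)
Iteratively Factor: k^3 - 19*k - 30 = (k - 5)*(k^2 + 5*k + 6) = (k - 5)*(k + 2)*(k + 3)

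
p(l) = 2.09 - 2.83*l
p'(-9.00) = -2.83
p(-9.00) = 27.56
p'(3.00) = -2.83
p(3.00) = -6.40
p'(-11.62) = -2.83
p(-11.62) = 34.97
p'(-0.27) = -2.83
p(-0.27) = 2.85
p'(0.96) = -2.83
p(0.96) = -0.63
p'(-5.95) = -2.83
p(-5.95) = 18.93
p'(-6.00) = -2.83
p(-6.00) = 19.07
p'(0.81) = -2.83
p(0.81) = -0.20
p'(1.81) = -2.83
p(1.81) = -3.03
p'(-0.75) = -2.83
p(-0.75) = 4.21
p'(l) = -2.83000000000000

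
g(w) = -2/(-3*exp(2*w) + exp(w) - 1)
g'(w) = -2*(6*exp(2*w) - exp(w))/(-3*exp(2*w) + exp(w) - 1)^2 = (2 - 12*exp(w))*exp(w)/(3*exp(2*w) - exp(w) + 1)^2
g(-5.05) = 2.01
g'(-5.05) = 0.01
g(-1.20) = 2.06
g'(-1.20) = -0.52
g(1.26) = 0.06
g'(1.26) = -0.12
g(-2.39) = 2.14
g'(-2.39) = 0.09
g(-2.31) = 2.15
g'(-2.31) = 0.09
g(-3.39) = 2.06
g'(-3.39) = 0.06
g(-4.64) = 2.02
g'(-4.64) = 0.02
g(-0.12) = 0.81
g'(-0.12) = -1.25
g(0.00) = 0.67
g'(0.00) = -1.11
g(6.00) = 0.00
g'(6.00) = 0.00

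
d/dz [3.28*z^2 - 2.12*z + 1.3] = 6.56*z - 2.12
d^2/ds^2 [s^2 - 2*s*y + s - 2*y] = 2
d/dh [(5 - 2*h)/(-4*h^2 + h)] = (-8*h^2 + 40*h - 5)/(h^2*(16*h^2 - 8*h + 1))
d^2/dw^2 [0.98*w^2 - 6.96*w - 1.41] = 1.96000000000000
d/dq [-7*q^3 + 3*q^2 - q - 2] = -21*q^2 + 6*q - 1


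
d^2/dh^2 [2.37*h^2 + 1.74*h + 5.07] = 4.74000000000000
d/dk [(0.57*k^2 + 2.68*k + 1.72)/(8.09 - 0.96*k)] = (-0.5472*k^2 + 9.2226*k + 23.3324)/(0.9216*k^2 - 15.5328*k + 65.4481)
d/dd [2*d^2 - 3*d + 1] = 4*d - 3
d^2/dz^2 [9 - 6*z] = 0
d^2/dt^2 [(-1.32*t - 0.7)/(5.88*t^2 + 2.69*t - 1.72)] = (-(1.32*t + 0.7)*(11.76*t + 2.69)*(23.52*t + 5.38) + (46.5696*t + 15.3336)*(5.88*t^2 + 2.69*t - 1.72))/(5.88*t^2 + 2.69*t - 1.72)^3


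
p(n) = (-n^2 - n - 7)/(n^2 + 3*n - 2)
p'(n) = (-2*n - 3)*(-n^2 - n - 7)/(n^2 + 3*n - 2)^2 + (-2*n - 1)/(n^2 + 3*n - 2)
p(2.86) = -1.22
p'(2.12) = 0.67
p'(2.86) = 0.27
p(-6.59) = -2.02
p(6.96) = -0.93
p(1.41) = -2.47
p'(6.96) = 0.01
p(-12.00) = -1.31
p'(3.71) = 0.12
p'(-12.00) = -0.04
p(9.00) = -0.92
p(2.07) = -1.57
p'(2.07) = 0.72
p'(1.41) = 2.50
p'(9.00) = 0.00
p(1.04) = -4.14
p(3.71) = -1.07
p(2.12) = -1.54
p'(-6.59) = -0.39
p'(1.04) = 8.16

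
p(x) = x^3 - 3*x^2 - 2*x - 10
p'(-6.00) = 142.00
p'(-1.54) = 14.35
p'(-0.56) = 2.30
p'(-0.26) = -0.24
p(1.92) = -17.82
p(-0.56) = -10.00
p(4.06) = -0.65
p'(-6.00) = 142.00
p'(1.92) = -2.46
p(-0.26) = -9.70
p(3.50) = -10.88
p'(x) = 3*x^2 - 6*x - 2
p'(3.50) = 13.75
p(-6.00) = -322.00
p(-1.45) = -16.46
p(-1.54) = -17.69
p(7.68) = 250.68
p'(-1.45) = 13.01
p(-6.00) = -322.00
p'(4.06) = 23.09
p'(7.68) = 128.87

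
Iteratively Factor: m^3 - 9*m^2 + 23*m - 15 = (m - 1)*(m^2 - 8*m + 15) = (m - 5)*(m - 1)*(m - 3)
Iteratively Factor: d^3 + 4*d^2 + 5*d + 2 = (d + 2)*(d^2 + 2*d + 1) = (d + 1)*(d + 2)*(d + 1)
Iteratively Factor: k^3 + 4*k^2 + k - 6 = (k - 1)*(k^2 + 5*k + 6) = (k - 1)*(k + 2)*(k + 3)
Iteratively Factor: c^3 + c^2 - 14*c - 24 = (c + 2)*(c^2 - c - 12) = (c + 2)*(c + 3)*(c - 4)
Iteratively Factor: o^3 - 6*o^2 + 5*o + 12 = (o + 1)*(o^2 - 7*o + 12) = (o - 4)*(o + 1)*(o - 3)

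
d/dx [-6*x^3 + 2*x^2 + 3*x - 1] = -18*x^2 + 4*x + 3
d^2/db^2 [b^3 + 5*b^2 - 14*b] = 6*b + 10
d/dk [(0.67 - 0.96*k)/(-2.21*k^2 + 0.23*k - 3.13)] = (-2.1216*k^2 + 2.9614*k + 2.8507)/(4.8841*k^4 - 1.0166*k^3 + 13.8875*k^2 - 1.4398*k + 9.7969)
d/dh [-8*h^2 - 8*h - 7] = -16*h - 8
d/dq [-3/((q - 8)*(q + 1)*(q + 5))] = 3*(3*q^2 - 4*q - 43)/(q^6 - 4*q^5 - 82*q^4 + 92*q^3 + 2009*q^2 + 3440*q + 1600)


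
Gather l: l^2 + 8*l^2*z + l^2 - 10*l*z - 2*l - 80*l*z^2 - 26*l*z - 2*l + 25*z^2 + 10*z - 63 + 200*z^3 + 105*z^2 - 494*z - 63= l^2*(8*z + 2) + l*(-80*z^2 - 36*z - 4) + 200*z^3 + 130*z^2 - 484*z - 126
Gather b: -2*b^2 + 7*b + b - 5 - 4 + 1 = -2*b^2 + 8*b - 8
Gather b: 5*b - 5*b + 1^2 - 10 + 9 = 0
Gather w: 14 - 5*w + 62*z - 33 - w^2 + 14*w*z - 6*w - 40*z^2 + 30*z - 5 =-w^2 + w*(14*z - 11) - 40*z^2 + 92*z - 24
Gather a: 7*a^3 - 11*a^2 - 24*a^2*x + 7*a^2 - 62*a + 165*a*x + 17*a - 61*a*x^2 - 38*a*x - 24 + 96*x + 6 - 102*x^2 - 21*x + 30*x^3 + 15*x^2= 7*a^3 + a^2*(-24*x - 4) + a*(-61*x^2 + 127*x - 45) + 30*x^3 - 87*x^2 + 75*x - 18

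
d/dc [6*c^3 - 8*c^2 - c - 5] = 18*c^2 - 16*c - 1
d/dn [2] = 0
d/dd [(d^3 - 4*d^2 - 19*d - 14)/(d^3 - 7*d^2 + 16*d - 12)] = (-3*d^3 + 64*d^2 - 63*d - 226)/(d^5 - 12*d^4 + 57*d^3 - 134*d^2 + 156*d - 72)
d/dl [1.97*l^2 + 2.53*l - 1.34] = 3.94*l + 2.53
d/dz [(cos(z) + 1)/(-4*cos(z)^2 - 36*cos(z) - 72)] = (sin(z)^2 - 2*cos(z) + 8)*sin(z)/(4*(cos(z)^2 + 9*cos(z) + 18)^2)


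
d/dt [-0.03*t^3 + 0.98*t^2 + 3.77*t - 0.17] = -0.09*t^2 + 1.96*t + 3.77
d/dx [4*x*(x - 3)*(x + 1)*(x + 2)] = 16*x^3 - 56*x - 24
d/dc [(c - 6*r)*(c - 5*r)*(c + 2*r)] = 3*c^2 - 18*c*r + 8*r^2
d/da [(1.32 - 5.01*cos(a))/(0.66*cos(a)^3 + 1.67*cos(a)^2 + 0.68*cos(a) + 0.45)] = (-6.6132*cos(a)^3 - 5.7531*cos(a)^2 + 4.4088*cos(a) + 3.1521)*sin(a)/(0.4356*cos(a)^6 + 2.2044*cos(a)^5 + 3.6865*cos(a)^4 + 2.8652*cos(a)^3 + 1.9654*cos(a)^2 + 0.612*cos(a) + 0.2025)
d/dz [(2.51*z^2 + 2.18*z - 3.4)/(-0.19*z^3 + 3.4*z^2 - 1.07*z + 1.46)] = (0.4769*z^4 + 0.828399999999998*z^3 - 12.0357*z^2 + 30.4492*z - 0.4552)/(0.0361*z^6 - 1.292*z^5 + 11.9666*z^4 - 7.8308*z^3 + 11.0729*z^2 - 3.1244*z + 2.1316)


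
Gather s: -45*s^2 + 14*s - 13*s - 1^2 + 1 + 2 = -45*s^2 + s + 2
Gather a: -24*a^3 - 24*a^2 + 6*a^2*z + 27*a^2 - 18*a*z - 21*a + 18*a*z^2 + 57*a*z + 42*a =-24*a^3 + a^2*(6*z + 3) + a*(18*z^2 + 39*z + 21)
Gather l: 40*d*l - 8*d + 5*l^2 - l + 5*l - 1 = -8*d + 5*l^2 + l*(40*d + 4) - 1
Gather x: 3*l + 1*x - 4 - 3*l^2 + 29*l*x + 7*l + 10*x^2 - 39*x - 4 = -3*l^2 + 10*l + 10*x^2 + x*(29*l - 38) - 8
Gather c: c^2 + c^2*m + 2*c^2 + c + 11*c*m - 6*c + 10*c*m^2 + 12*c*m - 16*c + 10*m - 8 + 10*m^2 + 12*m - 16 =c^2*(m + 3) + c*(10*m^2 + 23*m - 21) + 10*m^2 + 22*m - 24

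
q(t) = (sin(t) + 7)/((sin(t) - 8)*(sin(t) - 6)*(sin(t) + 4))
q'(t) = cos(t)/((sin(t) - 8)*(sin(t) - 6)*(sin(t) + 4)) - (sin(t) + 7)*cos(t)/((sin(t) - 8)*(sin(t) - 6)*(sin(t) + 4)^2) - (sin(t) + 7)*cos(t)/((sin(t) - 8)*(sin(t) - 6)^2*(sin(t) + 4)) - (sin(t) + 7)*cos(t)/((sin(t) - 8)^2*(sin(t) - 6)*(sin(t) + 4)) = (-2*sin(t)^3 - 11*sin(t)^2 + 140*sin(t) + 248)*cos(t)/((sin(t) - 8)^2*(sin(t) - 6)^2*(sin(t) + 4)^2)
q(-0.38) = 0.03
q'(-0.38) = 0.00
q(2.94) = 0.04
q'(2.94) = -0.01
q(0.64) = 0.04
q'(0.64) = 0.01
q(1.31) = 0.05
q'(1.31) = 0.00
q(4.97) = 0.03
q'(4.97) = 0.00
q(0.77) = 0.04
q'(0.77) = 0.01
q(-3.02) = 0.04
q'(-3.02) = -0.01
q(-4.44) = 0.05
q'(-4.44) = -0.00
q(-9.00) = 0.03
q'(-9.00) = 0.00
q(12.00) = 0.03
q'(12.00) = 0.00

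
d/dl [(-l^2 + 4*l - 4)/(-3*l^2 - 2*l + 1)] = 2*(7*l^2 - 13*l - 2)/(9*l^4 + 12*l^3 - 2*l^2 - 4*l + 1)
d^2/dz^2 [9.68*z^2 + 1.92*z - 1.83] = 19.3600000000000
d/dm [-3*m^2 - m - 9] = -6*m - 1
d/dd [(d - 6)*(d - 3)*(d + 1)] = 3*d^2 - 16*d + 9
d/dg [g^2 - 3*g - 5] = 2*g - 3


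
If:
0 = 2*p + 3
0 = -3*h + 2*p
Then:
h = -1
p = -3/2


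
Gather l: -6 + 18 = 12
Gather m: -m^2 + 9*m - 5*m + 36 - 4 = -m^2 + 4*m + 32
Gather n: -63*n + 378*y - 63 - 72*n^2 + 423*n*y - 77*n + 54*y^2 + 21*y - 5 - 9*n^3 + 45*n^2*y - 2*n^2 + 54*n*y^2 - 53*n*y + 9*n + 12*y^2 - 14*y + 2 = -9*n^3 + n^2*(45*y - 74) + n*(54*y^2 + 370*y - 131) + 66*y^2 + 385*y - 66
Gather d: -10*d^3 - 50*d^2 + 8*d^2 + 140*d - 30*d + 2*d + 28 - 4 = -10*d^3 - 42*d^2 + 112*d + 24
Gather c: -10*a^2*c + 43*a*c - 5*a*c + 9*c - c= c*(-10*a^2 + 38*a + 8)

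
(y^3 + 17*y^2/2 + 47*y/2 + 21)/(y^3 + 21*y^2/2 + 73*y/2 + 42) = (y + 2)/(y + 4)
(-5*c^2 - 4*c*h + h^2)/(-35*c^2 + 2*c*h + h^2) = (c + h)/(7*c + h)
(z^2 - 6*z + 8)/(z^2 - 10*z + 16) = (z - 4)/(z - 8)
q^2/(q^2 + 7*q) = q/(q + 7)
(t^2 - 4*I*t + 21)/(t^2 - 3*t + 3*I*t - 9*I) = (t - 7*I)/(t - 3)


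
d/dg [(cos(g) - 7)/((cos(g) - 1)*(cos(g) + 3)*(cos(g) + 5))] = 2*(cos(g)^3 - 7*cos(g)^2 - 49*cos(g) - 17)*sin(g)/((cos(g) - 1)^2*(cos(g) + 3)^2*(cos(g) + 5)^2)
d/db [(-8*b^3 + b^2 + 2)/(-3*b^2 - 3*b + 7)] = (24*b^4 + 48*b^3 - 171*b^2 + 26*b + 6)/(9*b^4 + 18*b^3 - 33*b^2 - 42*b + 49)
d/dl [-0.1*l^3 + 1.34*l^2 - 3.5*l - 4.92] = -0.3*l^2 + 2.68*l - 3.5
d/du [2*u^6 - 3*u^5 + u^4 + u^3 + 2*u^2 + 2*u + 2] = 12*u^5 - 15*u^4 + 4*u^3 + 3*u^2 + 4*u + 2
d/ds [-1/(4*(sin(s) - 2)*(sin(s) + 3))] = (sin(2*s) + cos(s))/(4*(sin(s) - 2)^2*(sin(s) + 3)^2)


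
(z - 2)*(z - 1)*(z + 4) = z^3 + z^2 - 10*z + 8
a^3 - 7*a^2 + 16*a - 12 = (a - 3)*(a - 2)^2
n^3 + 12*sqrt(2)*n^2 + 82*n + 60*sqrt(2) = (n + sqrt(2))*(n + 5*sqrt(2))*(n + 6*sqrt(2))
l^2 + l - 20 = (l - 4)*(l + 5)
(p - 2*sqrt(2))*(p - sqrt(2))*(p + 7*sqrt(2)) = p^3 + 4*sqrt(2)*p^2 - 38*p + 28*sqrt(2)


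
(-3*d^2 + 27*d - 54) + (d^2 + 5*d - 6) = -2*d^2 + 32*d - 60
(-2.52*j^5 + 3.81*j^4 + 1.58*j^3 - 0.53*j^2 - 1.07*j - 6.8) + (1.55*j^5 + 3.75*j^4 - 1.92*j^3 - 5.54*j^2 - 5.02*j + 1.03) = -0.97*j^5 + 7.56*j^4 - 0.34*j^3 - 6.07*j^2 - 6.09*j - 5.77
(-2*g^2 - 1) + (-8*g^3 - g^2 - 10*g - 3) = -8*g^3 - 3*g^2 - 10*g - 4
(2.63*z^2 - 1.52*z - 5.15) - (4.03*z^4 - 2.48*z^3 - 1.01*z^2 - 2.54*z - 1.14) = -4.03*z^4 + 2.48*z^3 + 3.64*z^2 + 1.02*z - 4.01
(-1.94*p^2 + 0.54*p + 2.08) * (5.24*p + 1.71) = -10.1656*p^3 - 0.4878*p^2 + 11.8226*p + 3.5568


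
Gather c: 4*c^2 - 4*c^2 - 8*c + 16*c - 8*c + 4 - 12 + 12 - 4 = 0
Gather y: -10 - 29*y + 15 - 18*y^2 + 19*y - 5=-18*y^2 - 10*y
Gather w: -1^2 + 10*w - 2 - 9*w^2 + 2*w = -9*w^2 + 12*w - 3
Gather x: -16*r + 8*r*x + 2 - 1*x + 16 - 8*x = -16*r + x*(8*r - 9) + 18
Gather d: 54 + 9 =63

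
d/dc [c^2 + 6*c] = 2*c + 6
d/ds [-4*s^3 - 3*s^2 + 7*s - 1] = -12*s^2 - 6*s + 7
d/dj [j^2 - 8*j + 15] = 2*j - 8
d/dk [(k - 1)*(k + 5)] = 2*k + 4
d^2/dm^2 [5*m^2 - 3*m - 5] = 10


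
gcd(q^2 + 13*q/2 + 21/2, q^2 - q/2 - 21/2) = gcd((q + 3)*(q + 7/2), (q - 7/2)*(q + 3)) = q + 3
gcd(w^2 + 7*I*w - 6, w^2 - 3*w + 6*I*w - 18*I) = w + 6*I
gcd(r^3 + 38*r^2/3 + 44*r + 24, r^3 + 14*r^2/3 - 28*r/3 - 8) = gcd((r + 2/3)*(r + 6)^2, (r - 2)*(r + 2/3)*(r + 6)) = r^2 + 20*r/3 + 4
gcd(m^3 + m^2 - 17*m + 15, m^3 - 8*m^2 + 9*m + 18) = m - 3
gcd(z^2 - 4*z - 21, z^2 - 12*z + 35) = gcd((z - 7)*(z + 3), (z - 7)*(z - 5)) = z - 7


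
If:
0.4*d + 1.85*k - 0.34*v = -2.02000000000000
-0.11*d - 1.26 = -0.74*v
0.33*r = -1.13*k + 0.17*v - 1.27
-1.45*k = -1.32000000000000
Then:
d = -8.94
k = 0.91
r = -6.77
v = 0.37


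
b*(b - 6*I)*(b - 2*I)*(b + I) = b^4 - 7*I*b^3 - 4*b^2 - 12*I*b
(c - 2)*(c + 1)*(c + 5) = c^3 + 4*c^2 - 7*c - 10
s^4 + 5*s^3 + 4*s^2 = s^2*(s + 1)*(s + 4)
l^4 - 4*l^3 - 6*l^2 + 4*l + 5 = (l - 5)*(l - 1)*(l + 1)^2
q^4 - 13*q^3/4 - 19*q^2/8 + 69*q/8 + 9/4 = (q - 3)*(q - 2)*(q + 1/4)*(q + 3/2)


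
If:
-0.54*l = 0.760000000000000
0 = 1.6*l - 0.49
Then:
No Solution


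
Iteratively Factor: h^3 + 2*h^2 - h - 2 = (h + 2)*(h^2 - 1) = (h - 1)*(h + 2)*(h + 1)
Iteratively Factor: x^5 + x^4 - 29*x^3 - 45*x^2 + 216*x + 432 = (x + 3)*(x^4 - 2*x^3 - 23*x^2 + 24*x + 144) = (x - 4)*(x + 3)*(x^3 + 2*x^2 - 15*x - 36) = (x - 4)*(x + 3)^2*(x^2 - x - 12) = (x - 4)^2*(x + 3)^2*(x + 3)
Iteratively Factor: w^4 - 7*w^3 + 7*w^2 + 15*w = (w)*(w^3 - 7*w^2 + 7*w + 15) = w*(w + 1)*(w^2 - 8*w + 15) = w*(w - 3)*(w + 1)*(w - 5)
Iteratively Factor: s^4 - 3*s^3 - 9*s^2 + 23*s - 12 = (s - 1)*(s^3 - 2*s^2 - 11*s + 12) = (s - 1)*(s + 3)*(s^2 - 5*s + 4) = (s - 4)*(s - 1)*(s + 3)*(s - 1)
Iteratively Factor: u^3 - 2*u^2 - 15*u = (u + 3)*(u^2 - 5*u) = u*(u + 3)*(u - 5)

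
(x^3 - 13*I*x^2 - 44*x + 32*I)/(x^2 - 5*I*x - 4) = x - 8*I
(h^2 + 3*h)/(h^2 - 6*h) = (h + 3)/(h - 6)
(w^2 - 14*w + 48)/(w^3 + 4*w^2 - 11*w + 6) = (w^2 - 14*w + 48)/(w^3 + 4*w^2 - 11*w + 6)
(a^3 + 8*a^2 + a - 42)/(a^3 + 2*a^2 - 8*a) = (a^2 + 10*a + 21)/(a*(a + 4))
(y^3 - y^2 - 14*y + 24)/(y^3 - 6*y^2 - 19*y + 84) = (y - 2)/(y - 7)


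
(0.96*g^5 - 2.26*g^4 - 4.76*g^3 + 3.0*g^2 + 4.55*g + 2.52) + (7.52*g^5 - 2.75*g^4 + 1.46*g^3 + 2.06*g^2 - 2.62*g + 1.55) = 8.48*g^5 - 5.01*g^4 - 3.3*g^3 + 5.06*g^2 + 1.93*g + 4.07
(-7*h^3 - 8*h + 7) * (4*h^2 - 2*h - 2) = -28*h^5 + 14*h^4 - 18*h^3 + 44*h^2 + 2*h - 14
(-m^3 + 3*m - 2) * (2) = -2*m^3 + 6*m - 4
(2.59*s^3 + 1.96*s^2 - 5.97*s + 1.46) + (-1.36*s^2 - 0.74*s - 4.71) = 2.59*s^3 + 0.6*s^2 - 6.71*s - 3.25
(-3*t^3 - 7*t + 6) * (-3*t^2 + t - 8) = 9*t^5 - 3*t^4 + 45*t^3 - 25*t^2 + 62*t - 48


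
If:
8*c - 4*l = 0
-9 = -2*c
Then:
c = 9/2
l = 9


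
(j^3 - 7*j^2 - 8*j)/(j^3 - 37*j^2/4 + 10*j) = 4*(j + 1)/(4*j - 5)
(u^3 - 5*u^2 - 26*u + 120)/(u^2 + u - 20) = u - 6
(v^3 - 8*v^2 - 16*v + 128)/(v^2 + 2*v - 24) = (v^2 - 4*v - 32)/(v + 6)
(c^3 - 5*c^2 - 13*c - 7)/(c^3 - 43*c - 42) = (c + 1)/(c + 6)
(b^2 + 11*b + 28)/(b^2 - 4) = (b^2 + 11*b + 28)/(b^2 - 4)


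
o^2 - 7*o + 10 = (o - 5)*(o - 2)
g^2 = g^2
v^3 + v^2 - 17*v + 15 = (v - 3)*(v - 1)*(v + 5)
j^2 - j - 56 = (j - 8)*(j + 7)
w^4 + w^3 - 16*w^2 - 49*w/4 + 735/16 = (w - 7/2)*(w - 3/2)*(w + 5/2)*(w + 7/2)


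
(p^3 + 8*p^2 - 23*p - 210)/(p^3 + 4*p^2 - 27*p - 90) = (p + 7)/(p + 3)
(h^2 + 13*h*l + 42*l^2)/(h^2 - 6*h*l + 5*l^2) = (h^2 + 13*h*l + 42*l^2)/(h^2 - 6*h*l + 5*l^2)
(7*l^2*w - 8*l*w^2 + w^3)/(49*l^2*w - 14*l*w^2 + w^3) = (-l + w)/(-7*l + w)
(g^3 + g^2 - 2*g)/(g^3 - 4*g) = (g - 1)/(g - 2)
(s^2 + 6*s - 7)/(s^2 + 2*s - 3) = (s + 7)/(s + 3)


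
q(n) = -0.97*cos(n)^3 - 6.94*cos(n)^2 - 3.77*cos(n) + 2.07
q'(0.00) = 0.00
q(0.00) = -9.61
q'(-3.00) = 1.00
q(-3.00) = -0.06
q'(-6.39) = -2.18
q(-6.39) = -9.49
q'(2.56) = -3.18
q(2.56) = 0.94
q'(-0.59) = -9.63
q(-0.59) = -6.41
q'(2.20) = -2.74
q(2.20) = 2.08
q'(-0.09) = -1.84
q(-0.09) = -9.53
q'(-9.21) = 1.49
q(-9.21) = 0.03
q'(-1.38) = -6.39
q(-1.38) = 1.10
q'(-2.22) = 2.83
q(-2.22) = 2.03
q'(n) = 2.91*sin(n)*cos(n)^2 + 13.88*sin(n)*cos(n) + 3.77*sin(n)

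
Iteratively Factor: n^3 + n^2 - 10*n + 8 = (n - 2)*(n^2 + 3*n - 4) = (n - 2)*(n - 1)*(n + 4)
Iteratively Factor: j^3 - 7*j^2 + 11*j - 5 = (j - 5)*(j^2 - 2*j + 1) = (j - 5)*(j - 1)*(j - 1)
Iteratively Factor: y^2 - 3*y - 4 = (y - 4)*(y + 1)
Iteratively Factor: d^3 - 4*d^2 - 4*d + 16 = (d + 2)*(d^2 - 6*d + 8) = (d - 2)*(d + 2)*(d - 4)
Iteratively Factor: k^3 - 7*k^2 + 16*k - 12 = (k - 2)*(k^2 - 5*k + 6) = (k - 2)^2*(k - 3)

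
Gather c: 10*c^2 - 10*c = 10*c^2 - 10*c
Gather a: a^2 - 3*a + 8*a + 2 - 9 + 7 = a^2 + 5*a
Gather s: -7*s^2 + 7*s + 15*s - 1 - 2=-7*s^2 + 22*s - 3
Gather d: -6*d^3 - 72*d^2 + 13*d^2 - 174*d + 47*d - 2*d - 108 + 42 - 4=-6*d^3 - 59*d^2 - 129*d - 70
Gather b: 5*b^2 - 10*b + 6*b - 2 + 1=5*b^2 - 4*b - 1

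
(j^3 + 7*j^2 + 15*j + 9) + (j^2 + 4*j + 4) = j^3 + 8*j^2 + 19*j + 13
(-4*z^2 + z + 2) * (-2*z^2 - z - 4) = 8*z^4 + 2*z^3 + 11*z^2 - 6*z - 8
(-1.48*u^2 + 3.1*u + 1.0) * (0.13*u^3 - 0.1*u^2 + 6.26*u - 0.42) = -0.1924*u^5 + 0.551*u^4 - 9.4448*u^3 + 19.9276*u^2 + 4.958*u - 0.42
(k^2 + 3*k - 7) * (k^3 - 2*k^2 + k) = k^5 + k^4 - 12*k^3 + 17*k^2 - 7*k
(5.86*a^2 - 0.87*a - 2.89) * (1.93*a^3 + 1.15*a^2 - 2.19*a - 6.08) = 11.3098*a^5 + 5.0599*a^4 - 19.4116*a^3 - 37.047*a^2 + 11.6187*a + 17.5712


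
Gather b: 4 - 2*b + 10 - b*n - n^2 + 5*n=b*(-n - 2) - n^2 + 5*n + 14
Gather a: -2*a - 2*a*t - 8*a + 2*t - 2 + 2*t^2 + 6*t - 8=a*(-2*t - 10) + 2*t^2 + 8*t - 10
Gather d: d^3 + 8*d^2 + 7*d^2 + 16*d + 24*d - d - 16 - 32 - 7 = d^3 + 15*d^2 + 39*d - 55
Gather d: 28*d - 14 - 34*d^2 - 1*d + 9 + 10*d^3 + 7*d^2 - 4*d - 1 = 10*d^3 - 27*d^2 + 23*d - 6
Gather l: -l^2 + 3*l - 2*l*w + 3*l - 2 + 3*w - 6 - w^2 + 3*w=-l^2 + l*(6 - 2*w) - w^2 + 6*w - 8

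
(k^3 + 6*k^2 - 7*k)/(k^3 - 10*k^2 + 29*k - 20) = k*(k + 7)/(k^2 - 9*k + 20)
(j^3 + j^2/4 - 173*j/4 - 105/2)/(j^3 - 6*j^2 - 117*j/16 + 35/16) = 4*(j + 6)/(4*j - 1)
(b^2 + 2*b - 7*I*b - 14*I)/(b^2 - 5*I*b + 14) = (b + 2)/(b + 2*I)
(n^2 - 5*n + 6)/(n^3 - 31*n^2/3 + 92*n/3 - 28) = 3*(n - 3)/(3*n^2 - 25*n + 42)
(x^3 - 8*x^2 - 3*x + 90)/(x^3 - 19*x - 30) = (x - 6)/(x + 2)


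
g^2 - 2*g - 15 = (g - 5)*(g + 3)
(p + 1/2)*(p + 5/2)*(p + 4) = p^3 + 7*p^2 + 53*p/4 + 5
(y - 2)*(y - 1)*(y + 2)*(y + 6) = y^4 + 5*y^3 - 10*y^2 - 20*y + 24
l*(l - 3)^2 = l^3 - 6*l^2 + 9*l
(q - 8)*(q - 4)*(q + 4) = q^3 - 8*q^2 - 16*q + 128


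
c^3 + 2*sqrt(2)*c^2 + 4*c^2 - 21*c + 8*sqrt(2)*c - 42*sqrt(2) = (c - 3)*(c + 7)*(c + 2*sqrt(2))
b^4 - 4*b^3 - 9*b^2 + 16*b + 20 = (b - 5)*(b - 2)*(b + 1)*(b + 2)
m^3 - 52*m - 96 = (m - 8)*(m + 2)*(m + 6)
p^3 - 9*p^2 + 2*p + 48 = (p - 8)*(p - 3)*(p + 2)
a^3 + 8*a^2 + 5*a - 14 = (a - 1)*(a + 2)*(a + 7)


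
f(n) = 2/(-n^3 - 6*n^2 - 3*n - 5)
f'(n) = 2*(3*n^2 + 12*n + 3)/(-n^3 - 6*n^2 - 3*n - 5)^2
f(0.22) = -0.34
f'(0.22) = 0.33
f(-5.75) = 0.50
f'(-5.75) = 4.18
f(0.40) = -0.28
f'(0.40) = 0.32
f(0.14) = -0.36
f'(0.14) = 0.31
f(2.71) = -0.03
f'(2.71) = 0.02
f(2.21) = -0.04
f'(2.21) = 0.03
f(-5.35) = -0.26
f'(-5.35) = 0.86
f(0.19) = -0.35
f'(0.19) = 0.32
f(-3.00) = -0.09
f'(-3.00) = -0.02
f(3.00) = -0.02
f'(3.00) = 0.01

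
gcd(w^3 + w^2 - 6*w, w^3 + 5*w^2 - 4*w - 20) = w - 2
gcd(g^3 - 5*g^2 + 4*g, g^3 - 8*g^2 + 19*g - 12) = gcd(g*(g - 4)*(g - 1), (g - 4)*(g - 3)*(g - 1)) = g^2 - 5*g + 4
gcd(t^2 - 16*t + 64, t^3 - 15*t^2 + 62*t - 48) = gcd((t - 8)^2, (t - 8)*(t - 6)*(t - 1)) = t - 8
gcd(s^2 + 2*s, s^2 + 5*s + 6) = s + 2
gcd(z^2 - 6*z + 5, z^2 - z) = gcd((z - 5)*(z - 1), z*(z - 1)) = z - 1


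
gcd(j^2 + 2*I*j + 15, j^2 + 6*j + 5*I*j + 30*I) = j + 5*I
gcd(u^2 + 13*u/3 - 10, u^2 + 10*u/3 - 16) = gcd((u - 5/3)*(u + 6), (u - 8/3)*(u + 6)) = u + 6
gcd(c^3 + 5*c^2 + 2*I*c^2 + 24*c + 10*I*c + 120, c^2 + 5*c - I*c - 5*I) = c + 5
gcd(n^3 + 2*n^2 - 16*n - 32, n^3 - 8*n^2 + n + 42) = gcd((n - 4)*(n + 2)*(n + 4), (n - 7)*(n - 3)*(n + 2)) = n + 2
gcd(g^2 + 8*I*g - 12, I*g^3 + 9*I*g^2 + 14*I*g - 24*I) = 1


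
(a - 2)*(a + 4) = a^2 + 2*a - 8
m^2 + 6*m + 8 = (m + 2)*(m + 4)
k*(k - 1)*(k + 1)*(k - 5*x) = k^4 - 5*k^3*x - k^2 + 5*k*x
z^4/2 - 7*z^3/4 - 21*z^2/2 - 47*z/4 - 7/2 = (z/2 + 1)*(z - 7)*(z + 1/2)*(z + 1)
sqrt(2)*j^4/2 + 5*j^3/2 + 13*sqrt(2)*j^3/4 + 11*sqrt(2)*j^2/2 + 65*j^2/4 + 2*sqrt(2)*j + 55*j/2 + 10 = (j + 1/2)*(j + 4)*(j + 5*sqrt(2)/2)*(sqrt(2)*j/2 + sqrt(2))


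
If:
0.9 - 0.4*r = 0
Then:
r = 2.25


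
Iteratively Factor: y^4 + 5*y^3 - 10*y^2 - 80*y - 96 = (y + 2)*(y^3 + 3*y^2 - 16*y - 48) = (y - 4)*(y + 2)*(y^2 + 7*y + 12) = (y - 4)*(y + 2)*(y + 4)*(y + 3)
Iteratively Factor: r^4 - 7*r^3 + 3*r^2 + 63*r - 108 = (r - 4)*(r^3 - 3*r^2 - 9*r + 27) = (r - 4)*(r - 3)*(r^2 - 9) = (r - 4)*(r - 3)^2*(r + 3)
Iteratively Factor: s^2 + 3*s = (s + 3)*(s)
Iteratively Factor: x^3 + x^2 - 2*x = (x)*(x^2 + x - 2) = x*(x - 1)*(x + 2)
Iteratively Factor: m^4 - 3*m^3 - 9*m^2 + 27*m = (m)*(m^3 - 3*m^2 - 9*m + 27) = m*(m - 3)*(m^2 - 9) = m*(m - 3)*(m + 3)*(m - 3)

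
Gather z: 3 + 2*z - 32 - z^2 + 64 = -z^2 + 2*z + 35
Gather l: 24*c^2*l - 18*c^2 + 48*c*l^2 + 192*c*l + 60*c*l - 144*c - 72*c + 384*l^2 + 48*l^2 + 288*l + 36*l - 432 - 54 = -18*c^2 - 216*c + l^2*(48*c + 432) + l*(24*c^2 + 252*c + 324) - 486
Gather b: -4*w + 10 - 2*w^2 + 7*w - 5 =-2*w^2 + 3*w + 5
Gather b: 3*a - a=2*a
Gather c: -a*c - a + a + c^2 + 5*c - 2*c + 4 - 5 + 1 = c^2 + c*(3 - a)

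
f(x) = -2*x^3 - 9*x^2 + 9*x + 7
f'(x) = -6*x^2 - 18*x + 9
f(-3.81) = -47.32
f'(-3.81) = -9.52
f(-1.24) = -14.19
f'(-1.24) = 22.09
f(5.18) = -465.86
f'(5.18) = -245.23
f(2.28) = -42.97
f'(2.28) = -63.23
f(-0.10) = 6.01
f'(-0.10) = 10.74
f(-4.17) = -42.01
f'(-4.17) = -20.27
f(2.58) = -64.03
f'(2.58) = -77.38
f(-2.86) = -45.57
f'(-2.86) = 11.40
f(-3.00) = -47.00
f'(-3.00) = 9.00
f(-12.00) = 2059.00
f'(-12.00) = -639.00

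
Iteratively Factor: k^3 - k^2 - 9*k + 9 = (k + 3)*(k^2 - 4*k + 3) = (k - 1)*(k + 3)*(k - 3)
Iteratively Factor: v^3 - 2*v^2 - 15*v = (v - 5)*(v^2 + 3*v) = v*(v - 5)*(v + 3)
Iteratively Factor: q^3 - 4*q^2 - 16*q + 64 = (q + 4)*(q^2 - 8*q + 16) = (q - 4)*(q + 4)*(q - 4)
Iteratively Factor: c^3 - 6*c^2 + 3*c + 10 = (c - 2)*(c^2 - 4*c - 5) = (c - 5)*(c - 2)*(c + 1)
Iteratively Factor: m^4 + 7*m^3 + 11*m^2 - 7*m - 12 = (m + 3)*(m^3 + 4*m^2 - m - 4) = (m - 1)*(m + 3)*(m^2 + 5*m + 4) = (m - 1)*(m + 3)*(m + 4)*(m + 1)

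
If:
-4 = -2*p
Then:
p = 2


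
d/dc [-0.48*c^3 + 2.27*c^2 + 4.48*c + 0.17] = -1.44*c^2 + 4.54*c + 4.48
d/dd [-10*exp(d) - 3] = -10*exp(d)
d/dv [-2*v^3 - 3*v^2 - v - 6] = -6*v^2 - 6*v - 1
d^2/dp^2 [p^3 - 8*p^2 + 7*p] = 6*p - 16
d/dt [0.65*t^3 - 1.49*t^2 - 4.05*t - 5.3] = 1.95*t^2 - 2.98*t - 4.05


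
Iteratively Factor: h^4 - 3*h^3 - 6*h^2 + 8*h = (h + 2)*(h^3 - 5*h^2 + 4*h) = (h - 1)*(h + 2)*(h^2 - 4*h) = h*(h - 1)*(h + 2)*(h - 4)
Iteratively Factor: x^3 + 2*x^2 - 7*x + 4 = (x + 4)*(x^2 - 2*x + 1) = (x - 1)*(x + 4)*(x - 1)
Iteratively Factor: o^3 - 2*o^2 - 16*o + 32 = (o - 4)*(o^2 + 2*o - 8) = (o - 4)*(o - 2)*(o + 4)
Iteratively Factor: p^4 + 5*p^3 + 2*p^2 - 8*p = (p - 1)*(p^3 + 6*p^2 + 8*p) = (p - 1)*(p + 2)*(p^2 + 4*p) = p*(p - 1)*(p + 2)*(p + 4)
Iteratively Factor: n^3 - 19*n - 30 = (n + 3)*(n^2 - 3*n - 10) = (n - 5)*(n + 3)*(n + 2)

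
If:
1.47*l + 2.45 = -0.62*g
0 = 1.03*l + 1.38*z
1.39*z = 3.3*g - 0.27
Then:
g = 0.70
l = -1.96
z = 1.46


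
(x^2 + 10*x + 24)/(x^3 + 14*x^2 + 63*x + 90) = (x + 4)/(x^2 + 8*x + 15)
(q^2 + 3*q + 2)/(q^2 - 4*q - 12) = (q + 1)/(q - 6)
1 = 1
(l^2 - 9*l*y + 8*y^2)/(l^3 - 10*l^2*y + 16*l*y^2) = (-l + y)/(l*(-l + 2*y))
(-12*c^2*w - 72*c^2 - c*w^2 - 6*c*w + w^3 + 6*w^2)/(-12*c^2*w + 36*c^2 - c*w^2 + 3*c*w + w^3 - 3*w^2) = (w + 6)/(w - 3)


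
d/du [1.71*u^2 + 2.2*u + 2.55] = 3.42*u + 2.2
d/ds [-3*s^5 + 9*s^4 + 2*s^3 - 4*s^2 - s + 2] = -15*s^4 + 36*s^3 + 6*s^2 - 8*s - 1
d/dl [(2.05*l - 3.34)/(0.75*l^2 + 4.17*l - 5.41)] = (-1.5375*l^2 + 5.01*l + 2.8373)/(0.5625*l^4 + 6.255*l^3 + 9.2739*l^2 - 45.1194*l + 29.2681)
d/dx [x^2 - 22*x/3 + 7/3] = 2*x - 22/3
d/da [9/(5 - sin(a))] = 9*cos(a)/(sin(a) - 5)^2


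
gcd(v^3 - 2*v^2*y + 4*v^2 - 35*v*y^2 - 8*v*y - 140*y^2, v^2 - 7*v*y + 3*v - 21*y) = -v + 7*y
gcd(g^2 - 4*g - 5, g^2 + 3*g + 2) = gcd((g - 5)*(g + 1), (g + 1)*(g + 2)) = g + 1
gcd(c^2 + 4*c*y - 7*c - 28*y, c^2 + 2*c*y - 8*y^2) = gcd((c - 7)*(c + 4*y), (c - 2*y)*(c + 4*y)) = c + 4*y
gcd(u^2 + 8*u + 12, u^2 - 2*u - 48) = u + 6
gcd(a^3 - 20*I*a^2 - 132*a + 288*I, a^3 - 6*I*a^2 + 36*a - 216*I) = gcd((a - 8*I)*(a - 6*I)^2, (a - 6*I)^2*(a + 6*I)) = a^2 - 12*I*a - 36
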